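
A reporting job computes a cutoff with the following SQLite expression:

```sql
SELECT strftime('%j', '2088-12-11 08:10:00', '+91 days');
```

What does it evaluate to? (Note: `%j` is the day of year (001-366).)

071

First apply '+91 days': 2088-12-11 08:10:00 → 2089-03-12 08:10:00.
Day-of-year for 2089-03-12: days since 2089-01-01 inclusive = 71, zero-padded to 071.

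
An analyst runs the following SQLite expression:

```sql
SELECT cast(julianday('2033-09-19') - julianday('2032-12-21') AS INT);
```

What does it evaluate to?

272

10 days remain in December 2032 after the 21st (31 − 21).
Full months from January 2033 through August 2033 contribute their day counts.
Then 19 days into September 2033.
Total: 10 + 31 + 28 + 31 + 30 + 31 + 30 + 31 + 31 + 19 = 272.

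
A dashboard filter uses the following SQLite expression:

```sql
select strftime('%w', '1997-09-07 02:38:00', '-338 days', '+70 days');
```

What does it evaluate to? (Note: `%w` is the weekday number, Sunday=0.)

First apply '-338 days', '+70 days': 1997-09-07 02:38:00 → 1996-12-13 02:38:00.
1996-12-13 is a Friday; with Sunday=0 that is 5.

5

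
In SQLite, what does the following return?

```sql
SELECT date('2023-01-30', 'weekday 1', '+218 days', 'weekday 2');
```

`weekday 1` advances to the next Monday; 2023-01-30 is already a Monday, so it stays at 2023-01-30.
Applying '+218 days' to 2023-01-30: counting 218 days forward gives 2023-09-05.
`weekday 2` advances to the next Tuesday; 2023-09-05 is already a Tuesday, so it stays at 2023-09-05.

2023-09-05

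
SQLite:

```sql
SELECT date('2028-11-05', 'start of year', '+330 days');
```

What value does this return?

2028-11-26

`start of year` rewinds 2028-11-05 to 2028-01-01.
Applying '+330 days' to 2028-01-01: counting 330 days forward gives 2028-11-26.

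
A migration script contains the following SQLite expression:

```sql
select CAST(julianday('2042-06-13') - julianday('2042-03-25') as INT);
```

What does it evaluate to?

6 days remain in March 2042 after the 25th (31 − 25).
April 2042: 30 days.
May 2042: 31 days.
Then 13 days into June 2042.
Total: 6 + 30 + 31 + 13 = 80.

80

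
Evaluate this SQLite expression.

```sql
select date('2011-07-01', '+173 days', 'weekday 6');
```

2011-12-24

Applying '+173 days' to 2011-07-01: counting 173 days forward gives 2011-12-21.
`weekday 6` advances to the next Saturday; 2011-12-21 is a Wednesday, so it moves forward to 2011-12-24.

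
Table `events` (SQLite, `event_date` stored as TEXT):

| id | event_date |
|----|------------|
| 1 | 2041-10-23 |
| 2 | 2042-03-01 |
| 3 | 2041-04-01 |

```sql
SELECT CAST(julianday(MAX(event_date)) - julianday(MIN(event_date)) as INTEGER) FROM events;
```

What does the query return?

MIN = 2041-04-01, MAX = 2042-03-01.
29 days remain in April 2041 after the 1st (30 − 1).
Full months from May 2041 through February 2042 contribute their day counts.
Then 1 day into March 2042.
Total: 29 + 31 + 30 + 31 + 31 + 30 + 31 + 30 + 31 + 31 + 28 + 1 = 334.

334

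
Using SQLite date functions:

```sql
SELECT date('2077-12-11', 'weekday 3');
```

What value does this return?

2077-12-15

`weekday 3` advances to the next Wednesday; 2077-12-11 is a Saturday, so it moves forward to 2077-12-15.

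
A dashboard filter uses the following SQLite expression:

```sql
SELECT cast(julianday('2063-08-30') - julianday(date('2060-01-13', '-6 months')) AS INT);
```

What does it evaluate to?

Adding -6 months to 2060-01-13 gives 2059-07-13.
18 days remain in July 2059 after the 13th (31 − 13).
Full months from August 2059 through July 2063 contribute their day counts.
Then 30 days into August 2063.
Total: 18 + 31 + 30 + 31 + 30 + 31 + 31 + 29 + 31 + 30 + 31 + 30 + 31 + 31 + 30 + 31 + 30 + 31 + 31 + 28 + 31 + 30 + 31 + 30 + 31 + 31 + 30 + 31 + 30 + 31 + 31 + 28 + 31 + 30 + 31 + 30 + 31 + 31 + 30 + 31 + 30 + 31 + 31 + 28 + 31 + 30 + 31 + 30 + 31 + 30 = 1509.

1509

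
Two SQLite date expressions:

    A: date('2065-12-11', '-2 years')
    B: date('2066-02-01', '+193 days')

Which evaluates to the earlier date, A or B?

A

A = 2063-12-11.
B = 2066-08-13.
A is earlier.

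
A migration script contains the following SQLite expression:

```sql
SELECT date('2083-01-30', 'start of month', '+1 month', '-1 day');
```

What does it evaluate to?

2083-01-31

`start of month` rewinds 2083-01-30 to 2083-01-01.
Adding +1 month to 2083-01-01 gives 2083-02-01.
Going back 1 day from 2083-02-01 reaches 2083-01-31 (last day of January, 31 days).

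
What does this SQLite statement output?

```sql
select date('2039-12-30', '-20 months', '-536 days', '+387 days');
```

Adding -20 months to 2039-12-30 gives 2038-04-30.
Applying '-536 days' to 2038-04-30: counting 536 days back gives 2036-11-10.
Applying '+387 days' to 2036-11-10: counting 387 days forward gives 2037-12-02.

2037-12-02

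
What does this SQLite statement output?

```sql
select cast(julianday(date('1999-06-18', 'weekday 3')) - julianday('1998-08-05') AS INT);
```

`weekday 3` advances to the next Wednesday; 1999-06-18 is a Friday, so it moves forward to 1999-06-23.
26 days remain in August 1998 after the 5th (31 − 5).
Full months from September 1998 through May 1999 contribute their day counts.
Then 23 days into June 1999.
Total: 26 + 30 + 31 + 30 + 31 + 31 + 28 + 31 + 30 + 31 + 23 = 322.

322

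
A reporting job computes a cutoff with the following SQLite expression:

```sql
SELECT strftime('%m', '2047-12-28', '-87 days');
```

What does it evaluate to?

10

First apply '-87 days': 2047-12-28 → 2047-10-02.
`%m` extracts the 2-digit month (01-12): 10.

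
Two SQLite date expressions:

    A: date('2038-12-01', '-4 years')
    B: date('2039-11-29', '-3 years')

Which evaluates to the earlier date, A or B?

A = 2034-12-01.
B = 2036-11-29.
A is earlier.

A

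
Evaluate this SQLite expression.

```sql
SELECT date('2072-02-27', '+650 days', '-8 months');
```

2073-04-08

Applying '+650 days' to 2072-02-27: counting 650 days forward gives 2073-12-08.
Adding -8 months to 2073-12-08 gives 2073-04-08.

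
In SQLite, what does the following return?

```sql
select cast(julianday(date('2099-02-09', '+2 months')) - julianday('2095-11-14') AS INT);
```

Adding +2 months to 2099-02-09 gives 2099-04-09.
16 days remain in November 2095 after the 14th (30 − 14).
Full months from December 2095 through March 2099 contribute their day counts.
Then 9 days into April 2099.
Total: 16 + 31 + 31 + 29 + 31 + 30 + 31 + 30 + 31 + 31 + 30 + 31 + 30 + 31 + 31 + 28 + 31 + 30 + 31 + 30 + 31 + 31 + 30 + 31 + 30 + 31 + 31 + 28 + 31 + 30 + 31 + 30 + 31 + 31 + 30 + 31 + 30 + 31 + 31 + 28 + 31 + 9 = 1242.

1242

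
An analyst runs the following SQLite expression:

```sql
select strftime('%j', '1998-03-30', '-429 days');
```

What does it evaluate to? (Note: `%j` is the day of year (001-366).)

First apply '-429 days': 1998-03-30 → 1997-01-25.
Day-of-year for 1997-01-25: days since 1997-01-01 inclusive = 25, zero-padded to 025.

025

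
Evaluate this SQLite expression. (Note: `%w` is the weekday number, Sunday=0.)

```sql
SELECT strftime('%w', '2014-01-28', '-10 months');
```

First apply '-10 months': 2014-01-28 → 2013-03-28.
2013-03-28 is a Thursday; with Sunday=0 that is 4.

4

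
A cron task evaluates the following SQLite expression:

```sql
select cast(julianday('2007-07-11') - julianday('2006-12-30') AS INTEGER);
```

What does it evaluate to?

193

1 day remains in December 2006 after the 30th (31 − 30).
Full months from January 2007 through June 2007 contribute their day counts.
Then 11 days into July 2007.
Total: 1 + 31 + 28 + 31 + 30 + 31 + 30 + 11 = 193.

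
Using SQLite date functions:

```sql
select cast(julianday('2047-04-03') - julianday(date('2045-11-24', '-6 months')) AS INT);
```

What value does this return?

679

Adding -6 months to 2045-11-24 gives 2045-05-24.
7 days remain in May 2045 after the 24th (31 − 24).
Full months from June 2045 through March 2047 contribute their day counts.
Then 3 days into April 2047.
Total: 7 + 30 + 31 + 31 + 30 + 31 + 30 + 31 + 31 + 28 + 31 + 30 + 31 + 30 + 31 + 31 + 30 + 31 + 30 + 31 + 31 + 28 + 31 + 3 = 679.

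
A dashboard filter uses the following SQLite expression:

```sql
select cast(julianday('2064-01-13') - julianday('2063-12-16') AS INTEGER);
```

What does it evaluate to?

15 days remain in December 2063 after the 16th (31 − 16).
Then 13 days into January 2064.
Total: 15 + 13 = 28.

28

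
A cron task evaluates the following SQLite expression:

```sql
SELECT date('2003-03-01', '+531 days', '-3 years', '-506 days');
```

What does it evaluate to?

Applying '+531 days' to 2003-03-01: counting 531 days forward gives 2004-08-13.
Adding -3 years to 2004-08-13 gives 2001-08-13.
Applying '-506 days' to 2001-08-13: counting 506 days back gives 2000-03-25.

2000-03-25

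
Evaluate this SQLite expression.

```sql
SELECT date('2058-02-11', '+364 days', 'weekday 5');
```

Applying '+364 days' to 2058-02-11: counting 364 days forward gives 2059-02-10.
`weekday 5` advances to the next Friday; 2059-02-10 is a Monday, so it moves forward to 2059-02-14.

2059-02-14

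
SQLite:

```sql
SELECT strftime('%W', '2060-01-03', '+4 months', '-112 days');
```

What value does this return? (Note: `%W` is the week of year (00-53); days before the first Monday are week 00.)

02

First apply '+4 months', '-112 days': 2060-01-03 → 2060-01-12.
2060-01-12 is a Monday. SQLite's %W counts Mondays since the year started; the result is 02.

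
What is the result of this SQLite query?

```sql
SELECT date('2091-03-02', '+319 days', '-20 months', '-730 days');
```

2088-05-15

Applying '+319 days' to 2091-03-02: counting 319 days forward gives 2092-01-15.
Adding -20 months to 2092-01-15 gives 2090-05-15.
Applying '-730 days' to 2090-05-15: counting 730 days back gives 2088-05-15.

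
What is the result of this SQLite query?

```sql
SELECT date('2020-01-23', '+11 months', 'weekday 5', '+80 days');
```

2021-03-15

Adding +11 months to 2020-01-23 gives 2020-12-23.
`weekday 5` advances to the next Friday; 2020-12-23 is a Wednesday, so it moves forward to 2020-12-25.
Applying '+80 days' to 2020-12-25: counting 80 days forward gives 2021-03-15.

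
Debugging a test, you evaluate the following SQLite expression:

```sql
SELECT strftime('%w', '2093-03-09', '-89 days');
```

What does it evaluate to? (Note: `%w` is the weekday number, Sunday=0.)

3

First apply '-89 days': 2093-03-09 → 2092-12-10.
2092-12-10 is a Wednesday; with Sunday=0 that is 3.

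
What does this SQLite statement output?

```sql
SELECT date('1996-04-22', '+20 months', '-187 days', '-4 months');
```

1997-02-18

Adding +20 months to 1996-04-22 gives 1997-12-22.
Applying '-187 days' to 1997-12-22: counting 187 days back gives 1997-06-18.
Adding -4 months to 1997-06-18 gives 1997-02-18.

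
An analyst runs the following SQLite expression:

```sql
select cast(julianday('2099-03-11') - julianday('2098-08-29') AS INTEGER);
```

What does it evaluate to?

2 days remain in August 2098 after the 29th (31 − 29).
Full months from September 2098 through February 2099 contribute their day counts.
Then 11 days into March 2099.
Total: 2 + 30 + 31 + 30 + 31 + 31 + 28 + 11 = 194.

194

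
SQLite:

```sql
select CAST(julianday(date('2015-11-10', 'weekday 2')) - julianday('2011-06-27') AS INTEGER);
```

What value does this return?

1597

`weekday 2` advances to the next Tuesday; 2015-11-10 is already a Tuesday, so it stays at 2015-11-10.
3 days remain in June 2011 after the 27th (30 − 27).
Full months from July 2011 through October 2015 contribute their day counts.
Then 10 days into November 2015.
Total: 3 + 31 + 31 + 30 + 31 + 30 + 31 + 31 + 29 + 31 + 30 + 31 + 30 + 31 + 31 + 30 + 31 + 30 + 31 + 31 + 28 + 31 + 30 + 31 + 30 + 31 + 31 + 30 + 31 + 30 + 31 + 31 + 28 + 31 + 30 + 31 + 30 + 31 + 31 + 30 + 31 + 30 + 31 + 31 + 28 + 31 + 30 + 31 + 30 + 31 + 31 + 30 + 31 + 10 = 1597.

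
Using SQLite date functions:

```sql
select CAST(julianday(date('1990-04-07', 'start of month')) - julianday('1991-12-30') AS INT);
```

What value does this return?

-638

`start of month` rewinds 1990-04-07 to 1990-04-01.
29 days remain in April 1990 after the 1st (30 − 1).
Full months from May 1990 through November 1991 contribute their day counts.
Then 30 days into December 1991.
Total: 29 + 31 + 30 + 31 + 31 + 30 + 31 + 30 + 31 + 31 + 28 + 31 + 30 + 31 + 30 + 31 + 31 + 30 + 31 + 30 + 30 = 638.
The subtraction is earlier − later, so the result is −638 → -638.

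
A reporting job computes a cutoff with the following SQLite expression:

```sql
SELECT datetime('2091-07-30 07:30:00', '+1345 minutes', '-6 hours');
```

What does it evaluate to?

2091-07-30 23:55:00

1345 minutes = 22h 25m; +1345 minutes from 2091-07-30 07:30:00 is 2091-07-31 05:55:00 (crosses midnight).
-6 hours from 2091-07-31 05:55:00 is 2091-07-30 23:55:00 (crosses midnight).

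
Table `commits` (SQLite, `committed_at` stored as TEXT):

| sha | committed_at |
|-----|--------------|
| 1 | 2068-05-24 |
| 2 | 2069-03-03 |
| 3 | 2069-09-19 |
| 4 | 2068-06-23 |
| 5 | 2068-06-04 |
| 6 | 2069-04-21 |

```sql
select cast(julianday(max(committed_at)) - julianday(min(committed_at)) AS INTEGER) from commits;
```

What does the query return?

MIN = 2068-05-24, MAX = 2069-09-19.
7 days remain in May 2068 after the 24th (31 − 24).
Full months from June 2068 through August 2069 contribute their day counts.
Then 19 days into September 2069.
Total: 7 + 30 + 31 + 31 + 30 + 31 + 30 + 31 + 31 + 28 + 31 + 30 + 31 + 30 + 31 + 31 + 19 = 483.

483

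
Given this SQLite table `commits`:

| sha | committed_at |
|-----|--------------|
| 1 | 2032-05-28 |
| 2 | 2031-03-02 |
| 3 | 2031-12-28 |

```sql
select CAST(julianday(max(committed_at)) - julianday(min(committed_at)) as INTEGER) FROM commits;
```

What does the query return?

MIN = 2031-03-02, MAX = 2032-05-28.
29 days remain in March 2031 after the 2nd (31 − 2).
Full months from April 2031 through April 2032 contribute their day counts.
Then 28 days into May 2032.
Total: 29 + 30 + 31 + 30 + 31 + 31 + 30 + 31 + 30 + 31 + 31 + 29 + 31 + 30 + 28 = 453.

453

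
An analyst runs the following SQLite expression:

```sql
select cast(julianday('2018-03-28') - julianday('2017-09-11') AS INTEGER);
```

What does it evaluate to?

19 days remain in September 2017 after the 11th (30 − 11).
October 2017: 31 days.
November 2017: 30 days.
December 2017: 31 days.
January 2018: 31 days.
February 2018: 28 days.
Then 28 days into March 2018.
Total: 19 + 31 + 30 + 31 + 31 + 28 + 28 = 198.

198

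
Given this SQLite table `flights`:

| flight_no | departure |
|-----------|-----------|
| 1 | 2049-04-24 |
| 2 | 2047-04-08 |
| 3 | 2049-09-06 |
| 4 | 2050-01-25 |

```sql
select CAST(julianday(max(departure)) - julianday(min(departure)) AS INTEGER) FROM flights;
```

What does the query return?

MIN = 2047-04-08, MAX = 2050-01-25.
22 days remain in April 2047 after the 8th (30 − 8).
Full months from May 2047 through December 2049 contribute their day counts.
Then 25 days into January 2050.
Total: 22 + 31 + 30 + 31 + 31 + 30 + 31 + 30 + 31 + 31 + 29 + 31 + 30 + 31 + 30 + 31 + 31 + 30 + 31 + 30 + 31 + 31 + 28 + 31 + 30 + 31 + 30 + 31 + 31 + 30 + 31 + 30 + 31 + 25 = 1023.

1023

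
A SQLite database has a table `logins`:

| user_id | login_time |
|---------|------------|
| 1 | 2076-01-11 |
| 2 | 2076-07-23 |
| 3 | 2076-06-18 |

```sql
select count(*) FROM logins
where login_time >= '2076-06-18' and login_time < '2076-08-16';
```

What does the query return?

2

Rows in [2076-06-18, 2076-08-16): 2076-07-23, 2076-06-18 → 2 rows.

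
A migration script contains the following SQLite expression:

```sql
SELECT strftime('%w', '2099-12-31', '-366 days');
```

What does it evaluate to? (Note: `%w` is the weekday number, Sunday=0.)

First apply '-366 days': 2099-12-31 → 2098-12-30.
2098-12-30 is a Tuesday; with Sunday=0 that is 2.

2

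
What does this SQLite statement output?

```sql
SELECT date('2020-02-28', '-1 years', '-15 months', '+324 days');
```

2018-10-18

Adding -1 year to 2020-02-28 gives 2019-02-28.
Adding -15 months to 2019-02-28 gives 2017-11-28.
Applying '+324 days' to 2017-11-28: counting 324 days forward gives 2018-10-18.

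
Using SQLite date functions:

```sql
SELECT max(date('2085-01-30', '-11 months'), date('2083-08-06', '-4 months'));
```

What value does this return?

date('2085-01-30', '-11 months') → 2084-03-01.
date('2083-08-06', '-4 months') → 2083-04-06.
Later of the two is 2084-03-01.

2084-03-01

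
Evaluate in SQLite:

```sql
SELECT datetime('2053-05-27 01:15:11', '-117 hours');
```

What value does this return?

-117 hours from 2053-05-27 01:15:11 is 2053-05-22 04:15:11 (crosses midnight).

2053-05-22 04:15:11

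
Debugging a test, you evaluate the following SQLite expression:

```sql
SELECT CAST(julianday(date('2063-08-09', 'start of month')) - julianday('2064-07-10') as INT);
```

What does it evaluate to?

`start of month` rewinds 2063-08-09 to 2063-08-01.
30 days remain in August 2063 after the 1st (31 − 1).
Full months from September 2063 through June 2064 contribute their day counts.
Then 10 days into July 2064.
Total: 30 + 30 + 31 + 30 + 31 + 31 + 29 + 31 + 30 + 31 + 30 + 10 = 344.
The subtraction is earlier − later, so the result is −344 → -344.

-344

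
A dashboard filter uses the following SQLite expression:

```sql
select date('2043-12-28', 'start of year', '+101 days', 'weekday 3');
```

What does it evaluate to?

`start of year` rewinds 2043-12-28 to 2043-01-01.
Applying '+101 days' to 2043-01-01: counting 101 days forward gives 2043-04-12.
`weekday 3` advances to the next Wednesday; 2043-04-12 is a Sunday, so it moves forward to 2043-04-15.

2043-04-15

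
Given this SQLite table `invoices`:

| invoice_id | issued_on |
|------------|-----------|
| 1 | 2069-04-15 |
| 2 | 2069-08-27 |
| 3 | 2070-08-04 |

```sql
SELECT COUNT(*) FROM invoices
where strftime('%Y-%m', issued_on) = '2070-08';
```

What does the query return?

Rows with year-month 2070-08: 2070-08-04 → 1.

1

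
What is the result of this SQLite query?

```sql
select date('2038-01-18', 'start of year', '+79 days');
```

2038-03-21

`start of year` rewinds 2038-01-18 to 2038-01-01.
Applying '+79 days' to 2038-01-01: counting 79 days forward gives 2038-03-21.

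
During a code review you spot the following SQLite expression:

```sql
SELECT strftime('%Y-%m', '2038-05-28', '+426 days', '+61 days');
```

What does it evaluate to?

2039-09

First apply '+426 days', '+61 days': 2038-05-28 → 2039-09-27.
`%Y-%m` extracts the year-month: 2039-09.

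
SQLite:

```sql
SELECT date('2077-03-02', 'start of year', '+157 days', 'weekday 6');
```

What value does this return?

`start of year` rewinds 2077-03-02 to 2077-01-01.
Applying '+157 days' to 2077-01-01: counting 157 days forward gives 2077-06-07.
`weekday 6` advances to the next Saturday; 2077-06-07 is a Monday, so it moves forward to 2077-06-12.

2077-06-12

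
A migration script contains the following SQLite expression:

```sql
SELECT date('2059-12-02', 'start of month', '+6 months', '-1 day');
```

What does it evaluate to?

`start of month` rewinds 2059-12-02 to 2059-12-01.
Adding +6 months to 2059-12-01 gives 2060-06-01.
Going back 1 day from 2060-06-01 reaches 2060-05-31 (last day of May, 31 days).

2060-05-31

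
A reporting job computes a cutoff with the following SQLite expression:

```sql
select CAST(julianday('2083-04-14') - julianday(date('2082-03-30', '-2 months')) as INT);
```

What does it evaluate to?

Adding -2 months to 2082-03-30 gives 2082-01-30.
1 day remains in January 2082 after the 30th (31 − 30).
Full months from February 2082 through March 2083 contribute their day counts.
Then 14 days into April 2083.
Total: 1 + 28 + 31 + 30 + 31 + 30 + 31 + 31 + 30 + 31 + 30 + 31 + 31 + 28 + 31 + 14 = 439.

439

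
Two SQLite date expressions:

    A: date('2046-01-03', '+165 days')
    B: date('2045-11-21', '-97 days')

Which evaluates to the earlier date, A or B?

A = 2046-06-17.
B = 2045-08-16.
B is earlier.

B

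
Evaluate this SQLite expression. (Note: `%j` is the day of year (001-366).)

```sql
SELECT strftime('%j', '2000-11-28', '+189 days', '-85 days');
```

First apply '+189 days', '-85 days': 2000-11-28 → 2001-03-12.
Day-of-year for 2001-03-12: days since 2001-01-01 inclusive = 71, zero-padded to 071.

071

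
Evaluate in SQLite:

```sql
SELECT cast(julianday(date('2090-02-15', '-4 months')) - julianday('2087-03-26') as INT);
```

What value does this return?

934

Adding -4 months to 2090-02-15 gives 2089-10-15.
5 days remain in March 2087 after the 26th (31 − 26).
Full months from April 2087 through September 2089 contribute their day counts.
Then 15 days into October 2089.
Total: 5 + 30 + 31 + 30 + 31 + 31 + 30 + 31 + 30 + 31 + 31 + 29 + 31 + 30 + 31 + 30 + 31 + 31 + 30 + 31 + 30 + 31 + 31 + 28 + 31 + 30 + 31 + 30 + 31 + 31 + 30 + 15 = 934.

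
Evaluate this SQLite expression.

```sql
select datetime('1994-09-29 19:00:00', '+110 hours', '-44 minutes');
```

+110 hours from 1994-09-29 19:00:00 is 1994-10-04 09:00:00 (crosses midnight).
-44 minutes from 1994-10-04 09:00:00 is 1994-10-04 08:16:00.

1994-10-04 08:16:00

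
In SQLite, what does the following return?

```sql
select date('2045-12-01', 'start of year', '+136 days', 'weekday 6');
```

`start of year` rewinds 2045-12-01 to 2045-01-01.
Applying '+136 days' to 2045-01-01: counting 136 days forward gives 2045-05-17.
`weekday 6` advances to the next Saturday; 2045-05-17 is a Wednesday, so it moves forward to 2045-05-20.

2045-05-20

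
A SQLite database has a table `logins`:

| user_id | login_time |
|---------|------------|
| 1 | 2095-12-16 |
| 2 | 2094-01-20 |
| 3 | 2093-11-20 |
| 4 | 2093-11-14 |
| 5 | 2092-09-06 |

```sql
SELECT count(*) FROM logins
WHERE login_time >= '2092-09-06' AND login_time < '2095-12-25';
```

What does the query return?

5

Rows in [2092-09-06, 2095-12-25): 2095-12-16, 2094-01-20, 2093-11-20, 2093-11-14, 2092-09-06 → 5 rows.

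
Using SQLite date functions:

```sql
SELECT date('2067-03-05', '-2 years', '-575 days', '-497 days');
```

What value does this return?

2062-03-29

Adding -2 years to 2067-03-05 gives 2065-03-05.
Applying '-575 days' to 2065-03-05: counting 575 days back gives 2063-08-08.
Applying '-497 days' to 2063-08-08: counting 497 days back gives 2062-03-29.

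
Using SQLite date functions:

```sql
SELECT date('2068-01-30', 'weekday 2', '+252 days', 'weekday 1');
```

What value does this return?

`weekday 2` advances to the next Tuesday; 2068-01-30 is a Monday, so it moves forward to 2068-01-31.
Applying '+252 days' to 2068-01-31: counting 252 days forward gives 2068-10-09.
`weekday 1` advances to the next Monday; 2068-10-09 is a Tuesday, so it moves forward to 2068-10-15.

2068-10-15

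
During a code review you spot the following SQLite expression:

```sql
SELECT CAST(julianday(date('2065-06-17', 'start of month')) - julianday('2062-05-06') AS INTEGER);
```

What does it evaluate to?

1122

`start of month` rewinds 2065-06-17 to 2065-06-01.
25 days remain in May 2062 after the 6th (31 − 6).
Full months from June 2062 through May 2065 contribute their day counts.
Then 1 day into June 2065.
Total: 25 + 30 + 31 + 31 + 30 + 31 + 30 + 31 + 31 + 28 + 31 + 30 + 31 + 30 + 31 + 31 + 30 + 31 + 30 + 31 + 31 + 29 + 31 + 30 + 31 + 30 + 31 + 31 + 30 + 31 + 30 + 31 + 31 + 28 + 31 + 30 + 31 + 1 = 1122.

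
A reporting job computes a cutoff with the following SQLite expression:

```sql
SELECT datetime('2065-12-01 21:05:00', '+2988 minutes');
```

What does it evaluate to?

2988 minutes = 49h 48m; +2988 minutes from 2065-12-01 21:05:00 is 2065-12-03 22:53:00 (crosses midnight).

2065-12-03 22:53:00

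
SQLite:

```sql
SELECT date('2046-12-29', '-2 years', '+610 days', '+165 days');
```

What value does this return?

2047-02-12

Adding -2 years to 2046-12-29 gives 2044-12-29.
Applying '+610 days' to 2044-12-29: counting 610 days forward gives 2046-08-31.
Applying '+165 days' to 2046-08-31: counting 165 days forward gives 2047-02-12.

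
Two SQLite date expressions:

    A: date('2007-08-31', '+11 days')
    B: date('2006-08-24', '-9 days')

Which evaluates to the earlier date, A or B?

B

A = 2007-09-11.
B = 2006-08-15.
B is earlier.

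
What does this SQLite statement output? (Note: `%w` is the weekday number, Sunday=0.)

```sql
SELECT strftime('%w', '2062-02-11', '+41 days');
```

5

First apply '+41 days': 2062-02-11 → 2062-03-24.
2062-03-24 is a Friday; with Sunday=0 that is 5.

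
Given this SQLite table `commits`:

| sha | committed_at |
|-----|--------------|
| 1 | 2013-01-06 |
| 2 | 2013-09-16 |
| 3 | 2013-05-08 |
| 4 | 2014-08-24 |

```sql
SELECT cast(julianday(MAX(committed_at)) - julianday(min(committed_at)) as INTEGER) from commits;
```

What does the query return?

595

MIN = 2013-01-06, MAX = 2014-08-24.
25 days remain in January 2013 after the 6th (31 − 6).
Full months from February 2013 through July 2014 contribute their day counts.
Then 24 days into August 2014.
Total: 25 + 28 + 31 + 30 + 31 + 30 + 31 + 31 + 30 + 31 + 30 + 31 + 31 + 28 + 31 + 30 + 31 + 30 + 31 + 24 = 595.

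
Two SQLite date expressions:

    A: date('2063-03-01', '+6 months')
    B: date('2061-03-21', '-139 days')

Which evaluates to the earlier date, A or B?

B

A = 2063-09-01.
B = 2060-11-02.
B is earlier.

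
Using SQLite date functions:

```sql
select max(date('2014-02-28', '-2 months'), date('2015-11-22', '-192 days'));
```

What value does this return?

2015-05-14

date('2014-02-28', '-2 months') → 2013-12-28.
date('2015-11-22', '-192 days') → 2015-05-14.
Later of the two is 2015-05-14.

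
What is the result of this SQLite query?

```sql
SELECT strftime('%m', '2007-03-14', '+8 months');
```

First apply '+8 months': 2007-03-14 → 2007-11-14.
`%m` extracts the 2-digit month (01-12): 11.

11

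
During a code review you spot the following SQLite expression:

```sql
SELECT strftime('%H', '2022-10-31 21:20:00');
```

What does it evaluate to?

21

`%H` extracts the 2-digit hour (00-23): 21.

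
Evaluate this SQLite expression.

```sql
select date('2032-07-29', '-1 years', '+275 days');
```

Adding -1 year to 2032-07-29 gives 2031-07-29.
Applying '+275 days' to 2031-07-29: counting 275 days forward gives 2032-04-29.

2032-04-29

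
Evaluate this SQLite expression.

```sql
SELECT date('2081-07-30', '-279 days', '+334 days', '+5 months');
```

Applying '-279 days' to 2081-07-30: counting 279 days back gives 2080-10-24.
Applying '+334 days' to 2080-10-24: counting 334 days forward gives 2081-09-23.
Adding +5 months to 2081-09-23 gives 2082-02-23.

2082-02-23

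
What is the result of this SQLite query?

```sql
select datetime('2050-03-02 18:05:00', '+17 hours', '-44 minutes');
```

+17 hours from 2050-03-02 18:05:00 is 2050-03-03 11:05:00 (crosses midnight).
-44 minutes from 2050-03-03 11:05:00 is 2050-03-03 10:21:00.

2050-03-03 10:21:00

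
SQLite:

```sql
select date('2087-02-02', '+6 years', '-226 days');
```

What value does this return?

2092-06-21

Adding +6 years to 2087-02-02 gives 2093-02-02.
Applying '-226 days' to 2093-02-02: counting 226 days back gives 2092-06-21.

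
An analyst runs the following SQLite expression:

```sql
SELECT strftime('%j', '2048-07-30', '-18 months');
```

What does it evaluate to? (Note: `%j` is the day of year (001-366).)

030

First apply '-18 months': 2048-07-30 → 2047-01-30.
Day-of-year for 2047-01-30: days since 2047-01-01 inclusive = 30, zero-padded to 030.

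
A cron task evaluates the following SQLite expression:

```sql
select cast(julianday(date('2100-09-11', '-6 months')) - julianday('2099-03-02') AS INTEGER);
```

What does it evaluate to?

Adding -6 months to 2100-09-11 gives 2100-03-11.
29 days remain in March 2099 after the 2nd (31 − 2).
Full months from April 2099 through February 2100 contribute their day counts.
Then 11 days into March 2100.
Total: 29 + 30 + 31 + 30 + 31 + 31 + 30 + 31 + 30 + 31 + 31 + 28 + 11 = 374.

374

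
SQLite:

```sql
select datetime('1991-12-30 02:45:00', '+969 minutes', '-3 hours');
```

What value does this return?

969 minutes = 16h 9m; +969 minutes from 1991-12-30 02:45:00 is 1991-12-30 18:54:00.
-3 hours from 1991-12-30 18:54:00 is 1991-12-30 15:54:00.

1991-12-30 15:54:00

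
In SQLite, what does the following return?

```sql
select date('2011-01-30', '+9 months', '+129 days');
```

Adding +9 months to 2011-01-30 gives 2011-10-30.
Applying '+129 days' to 2011-10-30: counting 129 days forward gives 2012-03-07.

2012-03-07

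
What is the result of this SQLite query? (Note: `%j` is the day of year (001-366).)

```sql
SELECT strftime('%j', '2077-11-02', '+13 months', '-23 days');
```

First apply '+13 months', '-23 days': 2077-11-02 → 2078-11-09.
Day-of-year for 2078-11-09: days since 2078-01-01 inclusive = 313, zero-padded to 313.

313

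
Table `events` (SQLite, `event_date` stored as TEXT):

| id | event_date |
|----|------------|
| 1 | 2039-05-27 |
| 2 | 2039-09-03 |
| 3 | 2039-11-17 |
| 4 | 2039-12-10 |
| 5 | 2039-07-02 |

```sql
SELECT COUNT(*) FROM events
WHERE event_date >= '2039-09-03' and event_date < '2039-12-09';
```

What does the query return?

Rows in [2039-09-03, 2039-12-09): 2039-09-03, 2039-11-17 → 2 rows.

2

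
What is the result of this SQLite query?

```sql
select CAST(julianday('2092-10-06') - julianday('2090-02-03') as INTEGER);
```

25 days remain in February 2090 after the 3rd (28 − 3).
Full months from March 2090 through September 2092 contribute their day counts.
Then 6 days into October 2092.
Total: 25 + 31 + 30 + 31 + 30 + 31 + 31 + 30 + 31 + 30 + 31 + 31 + 28 + 31 + 30 + 31 + 30 + 31 + 31 + 30 + 31 + 30 + 31 + 31 + 29 + 31 + 30 + 31 + 30 + 31 + 31 + 30 + 6 = 976.

976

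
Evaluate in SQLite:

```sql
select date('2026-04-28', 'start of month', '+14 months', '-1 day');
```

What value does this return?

`start of month` rewinds 2026-04-28 to 2026-04-01.
Adding +14 months to 2026-04-01 gives 2027-06-01.
Going back 1 day from 2027-06-01 reaches 2027-05-31 (last day of May, 31 days).

2027-05-31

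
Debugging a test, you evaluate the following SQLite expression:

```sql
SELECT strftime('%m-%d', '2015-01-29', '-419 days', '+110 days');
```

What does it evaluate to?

First apply '-419 days', '+110 days': 2015-01-29 → 2014-03-26.
`%m-%d` extracts the month-day: 03-26.

03-26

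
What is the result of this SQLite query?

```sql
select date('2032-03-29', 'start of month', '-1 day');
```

`start of month` rewinds 2032-03-29 to 2032-03-01.
Going back 1 day from 2032-03-01 reaches 2032-02-29 (last day of February, 29 days).

2032-02-29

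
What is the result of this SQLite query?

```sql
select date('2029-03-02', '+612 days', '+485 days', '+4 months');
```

2032-07-03

Applying '+612 days' to 2029-03-02: counting 612 days forward gives 2030-11-04.
Applying '+485 days' to 2030-11-04: counting 485 days forward gives 2032-03-03.
Adding +4 months to 2032-03-03 gives 2032-07-03.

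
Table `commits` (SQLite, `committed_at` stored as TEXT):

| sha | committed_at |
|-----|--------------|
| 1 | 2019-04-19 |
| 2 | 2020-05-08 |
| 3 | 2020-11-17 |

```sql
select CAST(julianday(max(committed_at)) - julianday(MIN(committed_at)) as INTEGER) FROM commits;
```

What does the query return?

578

MIN = 2019-04-19, MAX = 2020-11-17.
11 days remain in April 2019 after the 19th (30 − 19).
Full months from May 2019 through October 2020 contribute their day counts.
Then 17 days into November 2020.
Total: 11 + 31 + 30 + 31 + 31 + 30 + 31 + 30 + 31 + 31 + 29 + 31 + 30 + 31 + 30 + 31 + 31 + 30 + 31 + 17 = 578.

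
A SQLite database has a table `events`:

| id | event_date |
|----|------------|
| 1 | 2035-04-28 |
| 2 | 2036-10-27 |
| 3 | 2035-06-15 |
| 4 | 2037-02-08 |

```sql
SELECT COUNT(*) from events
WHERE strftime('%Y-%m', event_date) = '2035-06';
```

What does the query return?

Rows with year-month 2035-06: 2035-06-15 → 1.

1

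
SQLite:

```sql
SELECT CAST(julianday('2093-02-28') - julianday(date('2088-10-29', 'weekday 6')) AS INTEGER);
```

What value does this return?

1582

`weekday 6` advances to the next Saturday; 2088-10-29 is a Friday, so it moves forward to 2088-10-30.
1 day remains in October 2088 after the 30th (31 − 30).
Full months from November 2088 through January 2093 contribute their day counts.
Then 28 days into February 2093.
Total: 1 + 30 + 31 + 31 + 28 + 31 + 30 + 31 + 30 + 31 + 31 + 30 + 31 + 30 + 31 + 31 + 28 + 31 + 30 + 31 + 30 + 31 + 31 + 30 + 31 + 30 + 31 + 31 + 28 + 31 + 30 + 31 + 30 + 31 + 31 + 30 + 31 + 30 + 31 + 31 + 29 + 31 + 30 + 31 + 30 + 31 + 31 + 30 + 31 + 30 + 31 + 31 + 28 = 1582.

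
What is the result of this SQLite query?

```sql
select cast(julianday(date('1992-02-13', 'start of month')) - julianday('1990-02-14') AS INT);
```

717

`start of month` rewinds 1992-02-13 to 1992-02-01.
14 days remain in February 1990 after the 14th (28 − 14).
Full months from March 1990 through January 1992 contribute their day counts.
Then 1 day into February 1992.
Total: 14 + 31 + 30 + 31 + 30 + 31 + 31 + 30 + 31 + 30 + 31 + 31 + 28 + 31 + 30 + 31 + 30 + 31 + 31 + 30 + 31 + 30 + 31 + 31 + 1 = 717.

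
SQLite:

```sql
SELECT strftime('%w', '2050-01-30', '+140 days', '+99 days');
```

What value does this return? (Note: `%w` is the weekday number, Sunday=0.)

1

First apply '+140 days', '+99 days': 2050-01-30 → 2050-09-26.
2050-09-26 is a Monday; with Sunday=0 that is 1.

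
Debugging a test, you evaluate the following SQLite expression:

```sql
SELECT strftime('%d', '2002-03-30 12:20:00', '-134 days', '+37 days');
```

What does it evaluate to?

First apply '-134 days', '+37 days': 2002-03-30 12:20:00 → 2001-12-23 12:20:00.
`%d` extracts the 2-digit day of month: 23.

23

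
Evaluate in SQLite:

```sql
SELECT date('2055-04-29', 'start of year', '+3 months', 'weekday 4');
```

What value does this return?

`start of year` rewinds 2055-04-29 to 2055-01-01.
Adding +3 months to 2055-01-01 gives 2055-04-01.
`weekday 4` advances to the next Thursday; 2055-04-01 is already a Thursday, so it stays at 2055-04-01.

2055-04-01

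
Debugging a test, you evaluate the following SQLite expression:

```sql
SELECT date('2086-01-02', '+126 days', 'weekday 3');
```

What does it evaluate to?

Applying '+126 days' to 2086-01-02: counting 126 days forward gives 2086-05-08.
`weekday 3` advances to the next Wednesday; 2086-05-08 is already a Wednesday, so it stays at 2086-05-08.

2086-05-08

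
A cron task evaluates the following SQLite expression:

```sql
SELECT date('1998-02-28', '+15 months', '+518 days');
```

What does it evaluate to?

2000-10-27

Adding +15 months to 1998-02-28 gives 1999-05-28.
Applying '+518 days' to 1999-05-28: counting 518 days forward gives 2000-10-27.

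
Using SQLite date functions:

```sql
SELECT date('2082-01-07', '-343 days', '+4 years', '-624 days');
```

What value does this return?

2083-05-16

Applying '-343 days' to 2082-01-07: counting 343 days back gives 2081-01-29.
Adding +4 years to 2081-01-29 gives 2085-01-29.
Applying '-624 days' to 2085-01-29: counting 624 days back gives 2083-05-16.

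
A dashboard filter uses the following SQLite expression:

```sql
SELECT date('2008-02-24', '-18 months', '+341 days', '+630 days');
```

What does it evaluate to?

Adding -18 months to 2008-02-24 gives 2006-08-24.
Applying '+341 days' to 2006-08-24: counting 341 days forward gives 2007-07-31.
Applying '+630 days' to 2007-07-31: counting 630 days forward gives 2009-04-21.

2009-04-21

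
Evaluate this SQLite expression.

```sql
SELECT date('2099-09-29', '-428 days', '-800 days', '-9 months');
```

Applying '-428 days' to 2099-09-29: counting 428 days back gives 2098-07-28.
Applying '-800 days' to 2098-07-28: counting 800 days back gives 2096-05-19.
Adding -9 months to 2096-05-19 gives 2095-08-19.

2095-08-19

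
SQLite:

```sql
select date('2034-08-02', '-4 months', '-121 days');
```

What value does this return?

Adding -4 months to 2034-08-02 gives 2034-04-02.
Applying '-121 days' to 2034-04-02: counting 121 days back gives 2033-12-02.

2033-12-02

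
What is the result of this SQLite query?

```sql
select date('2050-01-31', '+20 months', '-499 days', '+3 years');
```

2053-05-20

Adding +20 months to 2050-01-31 targets 2051-09-31. September 2051 has only 30 days, so SQLite normalizes the 1-day overflow forward to 2051-10-01.
Applying '-499 days' to 2051-10-01: counting 499 days back gives 2050-05-20.
Adding +3 years to 2050-05-20 gives 2053-05-20.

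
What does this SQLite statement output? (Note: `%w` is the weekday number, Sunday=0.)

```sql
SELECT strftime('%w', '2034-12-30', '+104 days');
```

First apply '+104 days': 2034-12-30 → 2035-04-13.
2035-04-13 is a Friday; with Sunday=0 that is 5.

5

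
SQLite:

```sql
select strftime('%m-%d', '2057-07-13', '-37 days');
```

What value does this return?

06-06

First apply '-37 days': 2057-07-13 → 2057-06-06.
`%m-%d` extracts the month-day: 06-06.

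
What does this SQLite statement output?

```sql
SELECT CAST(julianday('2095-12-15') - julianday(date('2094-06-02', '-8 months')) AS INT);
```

804

Adding -8 months to 2094-06-02 gives 2093-10-02.
29 days remain in October 2093 after the 2nd (31 − 2).
Full months from November 2093 through November 2095 contribute their day counts.
Then 15 days into December 2095.
Total: 29 + 30 + 31 + 31 + 28 + 31 + 30 + 31 + 30 + 31 + 31 + 30 + 31 + 30 + 31 + 31 + 28 + 31 + 30 + 31 + 30 + 31 + 31 + 30 + 31 + 30 + 15 = 804.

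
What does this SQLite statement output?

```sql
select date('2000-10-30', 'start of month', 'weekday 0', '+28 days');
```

2000-10-29

`start of month` rewinds 2000-10-30 to 2000-10-01.
`weekday 0` advances to the next Sunday; 2000-10-01 is already a Sunday, so it stays at 2000-10-01.
Advancing 28 more days within October lands on 2000-10-29.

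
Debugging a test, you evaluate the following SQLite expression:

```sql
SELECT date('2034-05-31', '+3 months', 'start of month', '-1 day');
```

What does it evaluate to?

2034-07-31

Adding +3 months to 2034-05-31 gives 2034-08-31.
`start of month` rewinds 2034-08-31 to 2034-08-01.
Going back 1 day from 2034-08-01 reaches 2034-07-31 (last day of July, 31 days).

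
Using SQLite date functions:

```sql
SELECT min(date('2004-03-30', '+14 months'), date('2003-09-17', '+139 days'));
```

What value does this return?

2004-02-03

date('2004-03-30', '+14 months') → 2005-05-30.
date('2003-09-17', '+139 days') → 2004-02-03.
Earlier of the two is 2004-02-03.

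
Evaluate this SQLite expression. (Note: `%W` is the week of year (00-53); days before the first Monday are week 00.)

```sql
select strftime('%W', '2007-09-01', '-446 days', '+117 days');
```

First apply '-446 days', '+117 days': 2007-09-01 → 2006-10-07.
2006-10-07 is a Saturday. SQLite's %W counts Mondays since the year started; the result is 40.

40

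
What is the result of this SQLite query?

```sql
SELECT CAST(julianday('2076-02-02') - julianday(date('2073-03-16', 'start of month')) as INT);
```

`start of month` rewinds 2073-03-16 to 2073-03-01.
30 days remain in March 2073 after the 1st (31 − 1).
Full months from April 2073 through January 2076 contribute their day counts.
Then 2 days into February 2076.
Total: 30 + 30 + 31 + 30 + 31 + 31 + 30 + 31 + 30 + 31 + 31 + 28 + 31 + 30 + 31 + 30 + 31 + 31 + 30 + 31 + 30 + 31 + 31 + 28 + 31 + 30 + 31 + 30 + 31 + 31 + 30 + 31 + 30 + 31 + 31 + 2 = 1068.

1068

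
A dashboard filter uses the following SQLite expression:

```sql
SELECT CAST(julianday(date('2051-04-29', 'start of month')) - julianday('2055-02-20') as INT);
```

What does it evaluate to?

-1421

`start of month` rewinds 2051-04-29 to 2051-04-01.
29 days remain in April 2051 after the 1st (30 − 1).
Full months from May 2051 through January 2055 contribute their day counts.
Then 20 days into February 2055.
Total: 29 + 31 + 30 + 31 + 31 + 30 + 31 + 30 + 31 + 31 + 29 + 31 + 30 + 31 + 30 + 31 + 31 + 30 + 31 + 30 + 31 + 31 + 28 + 31 + 30 + 31 + 30 + 31 + 31 + 30 + 31 + 30 + 31 + 31 + 28 + 31 + 30 + 31 + 30 + 31 + 31 + 30 + 31 + 30 + 31 + 31 + 20 = 1421.
The subtraction is earlier − later, so the result is −1421 → -1421.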